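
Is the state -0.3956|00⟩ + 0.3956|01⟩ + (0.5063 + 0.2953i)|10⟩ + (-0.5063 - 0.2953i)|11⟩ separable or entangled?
Separable

Writing the state as a|00⟩ + b|01⟩ + c|10⟩ + d|11⟩, it is a product state iff ad − bc = 0.
Here (a, b, c, d) = (-0.3956, 0.3956, (0.5063 + 0.2953i), (-0.5063 - 0.2953i)): ad − bc = (-0.3956)(-0.5063 - 0.2953i) − (0.3956)(0.5063 + 0.2953i) = 0, so the state is separable.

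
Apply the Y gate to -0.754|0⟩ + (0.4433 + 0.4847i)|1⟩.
(0.4847 - 0.4433i)|0⟩ - 0.754i|1⟩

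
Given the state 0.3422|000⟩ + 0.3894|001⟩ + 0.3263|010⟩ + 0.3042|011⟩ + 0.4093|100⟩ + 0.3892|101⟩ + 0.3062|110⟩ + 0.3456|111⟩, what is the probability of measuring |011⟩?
0.09254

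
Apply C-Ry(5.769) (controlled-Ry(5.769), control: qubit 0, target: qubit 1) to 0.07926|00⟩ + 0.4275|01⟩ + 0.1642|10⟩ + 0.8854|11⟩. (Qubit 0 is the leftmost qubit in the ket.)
0.07926|00⟩ + 0.4275|01⟩ - 0.3839|10⟩ - 0.8145|11⟩

C-Ry(5.769) leaves the control-|0⟩ kets |00⟩, |01⟩ unchanged and applies Ry(5.769) to qubit 1 on the control-|1⟩ pair (|10⟩, |11⟩).
Ry(5.769) = [[cos(θ/2), −sin(θ/2)], [sin(θ/2), cos(θ/2)]]; θ = 5.769, cos(θ/2) ≈ -0.967133, sin(θ/2) ≈ 0.25427.
With a = amp(|10⟩) = 0.1642 and b = amp(|11⟩) = 0.8854:
new amp(|10⟩) = (-0.967133)·a + (-0.25427)·b = -0.3839
new amp(|11⟩) = (0.25427)·a + (-0.967133)·b = -0.8145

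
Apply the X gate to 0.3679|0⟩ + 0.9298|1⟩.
0.9298|0⟩ + 0.3679|1⟩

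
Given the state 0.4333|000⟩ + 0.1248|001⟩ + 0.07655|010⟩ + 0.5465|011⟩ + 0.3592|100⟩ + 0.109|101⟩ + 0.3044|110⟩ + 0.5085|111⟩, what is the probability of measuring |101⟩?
0.01188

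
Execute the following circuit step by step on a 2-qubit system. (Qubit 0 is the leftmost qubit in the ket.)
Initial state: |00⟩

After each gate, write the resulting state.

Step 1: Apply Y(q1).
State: i|01⟩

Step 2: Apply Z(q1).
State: -i|01⟩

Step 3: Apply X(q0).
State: -i|11⟩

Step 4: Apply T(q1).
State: (1/√2 - (1/√2)i)|11⟩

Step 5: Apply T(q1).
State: |11⟩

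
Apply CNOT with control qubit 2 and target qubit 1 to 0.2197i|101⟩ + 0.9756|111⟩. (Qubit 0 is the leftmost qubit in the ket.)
0.9756|101⟩ + 0.2197i|111⟩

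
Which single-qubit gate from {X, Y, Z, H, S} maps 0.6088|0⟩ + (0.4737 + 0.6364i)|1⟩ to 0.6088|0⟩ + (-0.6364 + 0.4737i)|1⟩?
S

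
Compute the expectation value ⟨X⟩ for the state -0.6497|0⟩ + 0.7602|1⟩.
-0.9878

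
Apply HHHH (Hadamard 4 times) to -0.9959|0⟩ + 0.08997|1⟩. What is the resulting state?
-0.9959|0⟩ + 0.08997|1⟩

H² = I, so an even number of Hadamards cancels: H^4 = I and the state is unchanged.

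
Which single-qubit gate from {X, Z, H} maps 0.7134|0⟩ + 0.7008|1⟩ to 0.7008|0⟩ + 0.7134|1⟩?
X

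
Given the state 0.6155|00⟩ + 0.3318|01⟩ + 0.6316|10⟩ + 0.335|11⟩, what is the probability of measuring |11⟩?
0.1122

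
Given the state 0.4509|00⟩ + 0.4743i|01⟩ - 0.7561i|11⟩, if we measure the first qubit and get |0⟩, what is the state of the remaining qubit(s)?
0.689|0⟩ + 0.7248i|1⟩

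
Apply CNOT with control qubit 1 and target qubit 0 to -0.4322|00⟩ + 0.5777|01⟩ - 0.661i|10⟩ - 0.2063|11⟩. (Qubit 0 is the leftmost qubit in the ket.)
-0.4322|00⟩ - 0.2063|01⟩ - 0.661i|10⟩ + 0.5777|11⟩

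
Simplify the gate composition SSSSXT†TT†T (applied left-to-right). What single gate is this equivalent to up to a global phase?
X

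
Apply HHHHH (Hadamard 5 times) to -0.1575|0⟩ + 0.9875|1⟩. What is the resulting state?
0.5869|0⟩ - 0.8096|1⟩

H² = I, so H^5 = H: a single Hadamard. With (a, b) = (-0.1575, 0.9875), H gives ((a + b)/√2, (a − b)/√2) = (0.5869, -0.8096).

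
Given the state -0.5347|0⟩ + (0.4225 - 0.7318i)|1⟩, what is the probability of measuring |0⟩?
0.2859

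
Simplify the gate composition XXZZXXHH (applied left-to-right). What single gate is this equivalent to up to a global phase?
I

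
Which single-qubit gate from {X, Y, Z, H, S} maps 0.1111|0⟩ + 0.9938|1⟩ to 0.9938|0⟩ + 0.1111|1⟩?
X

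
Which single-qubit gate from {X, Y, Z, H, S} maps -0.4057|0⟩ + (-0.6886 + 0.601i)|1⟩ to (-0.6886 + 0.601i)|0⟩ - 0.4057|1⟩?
X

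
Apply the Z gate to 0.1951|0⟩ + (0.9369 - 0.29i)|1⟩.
0.1951|0⟩ + (-0.9369 + 0.29i)|1⟩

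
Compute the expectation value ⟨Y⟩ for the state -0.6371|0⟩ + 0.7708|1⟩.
0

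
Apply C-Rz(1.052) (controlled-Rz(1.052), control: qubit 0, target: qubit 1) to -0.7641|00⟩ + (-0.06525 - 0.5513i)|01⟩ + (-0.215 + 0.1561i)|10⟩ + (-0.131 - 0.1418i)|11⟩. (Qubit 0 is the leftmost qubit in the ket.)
-0.7641|00⟩ + (-0.06525 - 0.5513i)|01⟩ + (-0.1076 + 0.2429i)|10⟩ + (-0.0421 - 0.1884i)|11⟩

C-Rz(1.052) leaves the control-|0⟩ kets |00⟩, |01⟩ unchanged and applies Rz(1.052) to qubit 1 on the control-|1⟩ pair (|10⟩, |11⟩).
Rz(1.052) = [[e^(−iθ/2), 0], [0, e^(iθ/2)]] with e^(±iθ/2) = cos(θ/2) ± i·sin(θ/2); θ = 1.052, cos(θ/2) ≈ 0.864822, sin(θ/2) ≈ 0.502078.
With a = amp(|10⟩) = (-0.215 + 0.1561i) and b = amp(|11⟩) = (-0.131 - 0.1418i):
new amp(|10⟩) = (0.864822 - 0.502078i)·a = (-0.1076 + 0.2429i)
new amp(|11⟩) = (0.864822 + 0.502078i)·b = (-0.0421 - 0.1884i)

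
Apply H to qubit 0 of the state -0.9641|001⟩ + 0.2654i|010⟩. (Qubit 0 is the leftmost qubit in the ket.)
-0.6817|001⟩ + 0.1877i|010⟩ - 0.6817|101⟩ + 0.1877i|110⟩

H on qubit 0 mixes each pair of kets that differ only in qubit 0: amplitudes (a, b) of (|…0…⟩, |…1…⟩) become ((a + b)/√2, (a − b)/√2). Kets absent from the input have amplitude 0.
(|001⟩, |101⟩): (a, b) = (-0.9641, 0) → (-0.6817, -0.6817)
(|010⟩, |110⟩): (a, b) = (0.2654i, 0) → (0.1877i, 0.1877i)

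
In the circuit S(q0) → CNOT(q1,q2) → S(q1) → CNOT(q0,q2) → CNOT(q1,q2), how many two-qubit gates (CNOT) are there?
3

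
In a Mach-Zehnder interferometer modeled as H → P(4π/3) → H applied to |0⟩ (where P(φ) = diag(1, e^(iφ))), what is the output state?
(0.25 - 0.433i)|0⟩ + (0.75 + 0.433i)|1⟩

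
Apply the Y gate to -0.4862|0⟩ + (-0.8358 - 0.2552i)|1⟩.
(-0.2552 + 0.8358i)|0⟩ - 0.4862i|1⟩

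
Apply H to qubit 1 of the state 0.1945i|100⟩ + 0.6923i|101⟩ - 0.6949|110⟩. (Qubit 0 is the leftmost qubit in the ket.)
(-0.4914 + 0.1375i)|100⟩ + 0.4895i|101⟩ + (0.4914 + 0.1375i)|110⟩ + 0.4895i|111⟩

H on qubit 1 mixes each pair of kets that differ only in qubit 1: amplitudes (a, b) of (|…0…⟩, |…1…⟩) become ((a + b)/√2, (a − b)/√2). Kets absent from the input have amplitude 0.
(|100⟩, |110⟩): (a, b) = (0.1945i, -0.6949) → ((-0.4914 + 0.1375i), (0.4914 + 0.1375i))
(|101⟩, |111⟩): (a, b) = (0.6923i, 0) → (0.4895i, 0.4895i)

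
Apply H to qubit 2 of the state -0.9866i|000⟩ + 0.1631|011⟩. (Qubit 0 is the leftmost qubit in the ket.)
-0.6976i|000⟩ - 0.6976i|001⟩ + 0.1153|010⟩ - 0.1153|011⟩

H on qubit 2 mixes each pair of kets that differ only in qubit 2: amplitudes (a, b) of (|…0…⟩, |…1…⟩) become ((a + b)/√2, (a − b)/√2). Kets absent from the input have amplitude 0.
(|000⟩, |001⟩): (a, b) = (-0.9866i, 0) → (-0.6976i, -0.6976i)
(|010⟩, |011⟩): (a, b) = (0, 0.1631) → (0.1153, -0.1153)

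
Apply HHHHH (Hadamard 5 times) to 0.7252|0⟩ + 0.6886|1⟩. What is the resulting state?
0.9997|0⟩ + 0.02588|1⟩

H² = I, so H^5 = H: a single Hadamard. With (a, b) = (0.7252, 0.6886), H gives ((a + b)/√2, (a − b)/√2) = (0.9997, 0.02588).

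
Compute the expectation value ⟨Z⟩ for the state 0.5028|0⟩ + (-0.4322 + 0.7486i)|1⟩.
-0.4944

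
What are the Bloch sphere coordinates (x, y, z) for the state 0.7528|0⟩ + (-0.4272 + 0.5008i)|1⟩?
(-0.6432, 0.754, 0.1334)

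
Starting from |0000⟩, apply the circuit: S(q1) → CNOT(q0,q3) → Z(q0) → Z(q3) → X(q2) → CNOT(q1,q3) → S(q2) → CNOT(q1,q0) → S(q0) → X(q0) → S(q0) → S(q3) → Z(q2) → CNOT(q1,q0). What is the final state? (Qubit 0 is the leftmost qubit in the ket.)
|1010⟩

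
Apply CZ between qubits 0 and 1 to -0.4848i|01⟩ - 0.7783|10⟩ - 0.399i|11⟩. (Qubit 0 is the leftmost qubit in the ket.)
-0.4848i|01⟩ - 0.7783|10⟩ + 0.399i|11⟩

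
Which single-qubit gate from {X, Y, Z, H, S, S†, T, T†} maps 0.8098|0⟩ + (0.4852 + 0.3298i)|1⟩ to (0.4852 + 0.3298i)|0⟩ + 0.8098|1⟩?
X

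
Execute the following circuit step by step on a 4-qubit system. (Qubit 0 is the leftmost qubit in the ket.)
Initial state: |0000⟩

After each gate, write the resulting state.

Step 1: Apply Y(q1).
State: i|0100⟩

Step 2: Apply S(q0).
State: i|0100⟩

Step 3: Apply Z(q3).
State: i|0100⟩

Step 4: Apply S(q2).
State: i|0100⟩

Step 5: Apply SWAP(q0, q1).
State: i|1000⟩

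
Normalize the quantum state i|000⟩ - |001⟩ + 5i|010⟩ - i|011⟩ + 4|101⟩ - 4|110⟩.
0.1291i|000⟩ - 0.1291|001⟩ + 0.6455i|010⟩ - 0.1291i|011⟩ + 0.5164|101⟩ - 0.5164|110⟩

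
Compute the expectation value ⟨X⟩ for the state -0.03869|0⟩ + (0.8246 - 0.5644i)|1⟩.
-0.06381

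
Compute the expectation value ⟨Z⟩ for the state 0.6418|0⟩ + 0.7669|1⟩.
-0.1762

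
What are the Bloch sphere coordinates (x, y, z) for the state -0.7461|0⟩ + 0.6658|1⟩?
(-0.9935, 0, 0.1134)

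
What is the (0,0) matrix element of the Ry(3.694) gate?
-0.2727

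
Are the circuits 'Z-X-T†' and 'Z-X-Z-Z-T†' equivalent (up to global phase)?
Yes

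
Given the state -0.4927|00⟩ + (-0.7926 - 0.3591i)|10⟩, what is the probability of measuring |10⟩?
0.7572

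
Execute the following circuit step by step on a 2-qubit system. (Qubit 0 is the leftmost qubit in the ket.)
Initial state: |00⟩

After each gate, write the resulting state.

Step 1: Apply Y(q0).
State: i|10⟩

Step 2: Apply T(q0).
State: (-1/√2 + (1/√2)i)|10⟩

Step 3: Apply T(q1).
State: (-1/√2 + (1/√2)i)|10⟩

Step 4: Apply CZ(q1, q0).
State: (-1/√2 + (1/√2)i)|10⟩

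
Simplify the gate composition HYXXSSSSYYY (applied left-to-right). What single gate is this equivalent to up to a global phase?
H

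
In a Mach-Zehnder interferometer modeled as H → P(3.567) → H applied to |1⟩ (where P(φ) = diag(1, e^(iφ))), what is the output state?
(0.9554 + 0.2063i)|0⟩ + (0.04456 - 0.2063i)|1⟩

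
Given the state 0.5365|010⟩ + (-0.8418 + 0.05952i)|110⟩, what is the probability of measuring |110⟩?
0.7122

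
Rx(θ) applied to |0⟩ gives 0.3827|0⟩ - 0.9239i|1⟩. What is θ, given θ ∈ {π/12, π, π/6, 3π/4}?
3π/4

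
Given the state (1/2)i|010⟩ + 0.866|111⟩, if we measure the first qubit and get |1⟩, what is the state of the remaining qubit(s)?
|11⟩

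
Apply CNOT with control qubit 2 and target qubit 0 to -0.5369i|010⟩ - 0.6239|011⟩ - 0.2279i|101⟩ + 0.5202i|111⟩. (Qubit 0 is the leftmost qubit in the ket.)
-0.2279i|001⟩ - 0.5369i|010⟩ + 0.5202i|011⟩ - 0.6239|111⟩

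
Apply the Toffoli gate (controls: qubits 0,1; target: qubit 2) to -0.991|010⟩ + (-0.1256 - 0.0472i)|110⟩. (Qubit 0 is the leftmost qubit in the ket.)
-0.991|010⟩ + (-0.1256 - 0.0472i)|111⟩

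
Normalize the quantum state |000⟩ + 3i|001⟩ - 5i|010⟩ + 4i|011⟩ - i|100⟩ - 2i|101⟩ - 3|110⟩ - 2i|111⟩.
0.1204|000⟩ + 0.3612i|001⟩ - 0.6019i|010⟩ + 0.4815i|011⟩ - 0.1204i|100⟩ - 0.2408i|101⟩ - 0.3612|110⟩ - 0.2408i|111⟩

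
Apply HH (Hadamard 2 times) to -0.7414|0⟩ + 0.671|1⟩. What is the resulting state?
-0.7414|0⟩ + 0.671|1⟩

H² = I, so an even number of Hadamards cancels: H^2 = I and the state is unchanged.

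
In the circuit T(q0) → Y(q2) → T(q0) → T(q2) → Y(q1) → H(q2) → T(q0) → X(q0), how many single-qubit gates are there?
8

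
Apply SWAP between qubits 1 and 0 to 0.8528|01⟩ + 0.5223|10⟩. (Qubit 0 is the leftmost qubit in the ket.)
0.5223|01⟩ + 0.8528|10⟩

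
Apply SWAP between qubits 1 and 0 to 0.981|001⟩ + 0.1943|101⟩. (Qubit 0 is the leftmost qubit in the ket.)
0.981|001⟩ + 0.1943|011⟩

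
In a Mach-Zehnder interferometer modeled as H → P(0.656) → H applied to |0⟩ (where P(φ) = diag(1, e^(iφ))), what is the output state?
(0.8962 + 0.305i)|0⟩ + (0.1038 - 0.305i)|1⟩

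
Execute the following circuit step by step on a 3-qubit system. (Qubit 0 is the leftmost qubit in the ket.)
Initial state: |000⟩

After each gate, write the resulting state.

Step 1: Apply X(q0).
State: |100⟩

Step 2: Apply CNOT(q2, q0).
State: |100⟩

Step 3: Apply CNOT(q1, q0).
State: |100⟩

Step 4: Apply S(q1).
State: |100⟩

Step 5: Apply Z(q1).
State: |100⟩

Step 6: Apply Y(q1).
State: i|110⟩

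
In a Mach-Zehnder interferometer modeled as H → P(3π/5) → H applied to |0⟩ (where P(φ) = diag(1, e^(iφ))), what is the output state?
(0.3455 + 0.4755i)|0⟩ + (0.6545 - 0.4755i)|1⟩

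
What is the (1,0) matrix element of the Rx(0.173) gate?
-0.08639i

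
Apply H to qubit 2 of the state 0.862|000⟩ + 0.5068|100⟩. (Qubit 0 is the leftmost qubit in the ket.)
0.6095|000⟩ + 0.6095|001⟩ + 0.3584|100⟩ + 0.3584|101⟩

H on qubit 2 mixes each pair of kets that differ only in qubit 2: amplitudes (a, b) of (|…0…⟩, |…1…⟩) become ((a + b)/√2, (a − b)/√2). Kets absent from the input have amplitude 0.
(|000⟩, |001⟩): (a, b) = (0.862, 0) → (0.6095, 0.6095)
(|100⟩, |101⟩): (a, b) = (0.5068, 0) → (0.3584, 0.3584)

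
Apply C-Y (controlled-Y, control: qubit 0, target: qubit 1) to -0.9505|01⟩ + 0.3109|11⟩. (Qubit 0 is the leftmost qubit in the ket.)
-0.9505|01⟩ - 0.3109i|10⟩

C-Y leaves the control-|0⟩ kets |00⟩, |01⟩ unchanged and applies Y to qubit 1 on the control-|1⟩ pair (|10⟩, |11⟩).
Y = [[0, -i], [i, 0]].
With a = amp(|10⟩) = 0 and b = amp(|11⟩) = 0.3109:
new amp(|10⟩) = (-i)·b = -0.3109i
new amp(|11⟩) = (i)·a = 0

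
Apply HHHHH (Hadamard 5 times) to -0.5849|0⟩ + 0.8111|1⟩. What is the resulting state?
0.1599|0⟩ - 0.9871|1⟩

H² = I, so H^5 = H: a single Hadamard. With (a, b) = (-0.5849, 0.8111), H gives ((a + b)/√2, (a − b)/√2) = (0.1599, -0.9871).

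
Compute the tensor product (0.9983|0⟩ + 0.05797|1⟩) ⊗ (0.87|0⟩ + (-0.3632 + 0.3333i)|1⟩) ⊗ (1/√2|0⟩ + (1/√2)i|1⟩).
0.6141|000⟩ + 0.6141i|001⟩ + (-0.2564 + 0.2353i)|010⟩ + (-0.2353 - 0.2564i)|011⟩ + 0.03566|100⟩ + 0.03566i|101⟩ + (-0.01489 + 0.01366i)|110⟩ + (-0.01366 - 0.01489i)|111⟩

amp(|b₁b₂…⟩) = product of the factor amplitudes for bits b₁, b₂, …; only kets whose every factor amplitude is nonzero survive.
|000⟩: (0.9983)(0.87)(1/√2) = 0.6141
|001⟩: (0.9983)(0.87)((1/√2)i) = 0.6141i
|010⟩: (0.9983)(-0.3632 + 0.3333i)(1/√2) = (-0.2564 + 0.2353i)
|011⟩: (0.9983)(-0.3632 + 0.3333i)((1/√2)i) = (-0.2353 - 0.2564i)
|100⟩: (0.05797)(0.87)(1/√2) = 0.03566
|101⟩: (0.05797)(0.87)((1/√2)i) = 0.03566i
|110⟩: (0.05797)(-0.3632 + 0.3333i)(1/√2) = (-0.01489 + 0.01366i)
|111⟩: (0.05797)(-0.3632 + 0.3333i)((1/√2)i) = (-0.01366 - 0.01489i)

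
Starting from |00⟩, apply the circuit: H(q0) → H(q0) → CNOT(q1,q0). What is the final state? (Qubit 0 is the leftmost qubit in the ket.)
|00⟩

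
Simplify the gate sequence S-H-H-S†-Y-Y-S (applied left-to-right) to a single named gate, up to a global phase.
S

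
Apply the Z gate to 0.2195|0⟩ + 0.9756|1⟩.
0.2195|0⟩ - 0.9756|1⟩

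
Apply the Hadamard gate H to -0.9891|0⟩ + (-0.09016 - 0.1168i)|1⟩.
(-0.7632 - 0.08259i)|0⟩ + (-0.6356 + 0.08259i)|1⟩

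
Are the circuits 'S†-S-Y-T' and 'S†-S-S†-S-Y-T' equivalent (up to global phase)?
Yes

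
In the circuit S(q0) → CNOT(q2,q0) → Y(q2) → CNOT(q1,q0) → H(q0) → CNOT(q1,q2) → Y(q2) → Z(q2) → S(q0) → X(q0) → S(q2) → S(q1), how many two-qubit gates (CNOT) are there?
3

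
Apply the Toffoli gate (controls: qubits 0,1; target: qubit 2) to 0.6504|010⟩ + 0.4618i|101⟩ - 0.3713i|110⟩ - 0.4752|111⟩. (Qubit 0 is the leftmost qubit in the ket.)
0.6504|010⟩ + 0.4618i|101⟩ - 0.4752|110⟩ - 0.3713i|111⟩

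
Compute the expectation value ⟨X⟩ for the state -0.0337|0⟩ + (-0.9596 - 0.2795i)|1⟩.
0.06468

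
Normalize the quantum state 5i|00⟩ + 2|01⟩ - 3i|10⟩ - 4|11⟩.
0.6804i|00⟩ + 0.2722|01⟩ - (1/√6)i|10⟩ - 0.5443|11⟩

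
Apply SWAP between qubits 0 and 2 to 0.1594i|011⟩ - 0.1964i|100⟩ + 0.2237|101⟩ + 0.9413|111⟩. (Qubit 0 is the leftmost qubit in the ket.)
-0.1964i|001⟩ + 0.2237|101⟩ + 0.1594i|110⟩ + 0.9413|111⟩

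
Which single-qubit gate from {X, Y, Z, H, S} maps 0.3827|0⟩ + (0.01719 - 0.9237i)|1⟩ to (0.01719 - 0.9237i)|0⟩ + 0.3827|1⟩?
X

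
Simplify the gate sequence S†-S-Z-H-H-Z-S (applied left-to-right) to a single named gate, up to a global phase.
S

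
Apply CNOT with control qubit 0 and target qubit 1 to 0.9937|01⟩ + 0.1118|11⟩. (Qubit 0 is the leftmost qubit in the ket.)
0.9937|01⟩ + 0.1118|10⟩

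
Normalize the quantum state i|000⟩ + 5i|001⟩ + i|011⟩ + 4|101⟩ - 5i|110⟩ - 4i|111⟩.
0.1091i|000⟩ + 0.5455i|001⟩ + 0.1091i|011⟩ + 0.4364|101⟩ - 0.5455i|110⟩ - 0.4364i|111⟩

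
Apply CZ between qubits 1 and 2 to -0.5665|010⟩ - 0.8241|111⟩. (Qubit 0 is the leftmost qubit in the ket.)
-0.5665|010⟩ + 0.8241|111⟩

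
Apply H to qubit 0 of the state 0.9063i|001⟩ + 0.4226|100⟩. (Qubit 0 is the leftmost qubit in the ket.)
0.2988|000⟩ + 0.6409i|001⟩ - 0.2988|100⟩ + 0.6409i|101⟩

H on qubit 0 mixes each pair of kets that differ only in qubit 0: amplitudes (a, b) of (|…0…⟩, |…1…⟩) become ((a + b)/√2, (a − b)/√2). Kets absent from the input have amplitude 0.
(|000⟩, |100⟩): (a, b) = (0, 0.4226) → (0.2988, -0.2988)
(|001⟩, |101⟩): (a, b) = (0.9063i, 0) → (0.6409i, 0.6409i)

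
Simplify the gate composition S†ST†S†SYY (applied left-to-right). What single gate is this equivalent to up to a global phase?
T†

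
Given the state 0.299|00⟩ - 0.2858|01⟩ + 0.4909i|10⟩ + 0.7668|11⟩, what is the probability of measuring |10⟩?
0.241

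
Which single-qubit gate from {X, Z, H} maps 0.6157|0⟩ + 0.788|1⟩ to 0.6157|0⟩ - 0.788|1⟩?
Z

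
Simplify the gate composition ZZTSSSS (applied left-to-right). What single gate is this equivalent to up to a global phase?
T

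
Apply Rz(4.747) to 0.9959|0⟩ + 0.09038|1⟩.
(-0.7163 - 0.6919i)|0⟩ + (-0.065 + 0.06279i)|1⟩

Rz(4.747) = [[e^(−iθ/2), 0], [0, e^(iθ/2)]] with e^(±iθ/2) = cos(θ/2) ± i·sin(θ/2); θ = 4.747, cos(θ/2) ≈ -0.719237, sin(θ/2) ≈ 0.694765.
With a = amp(|0⟩) = 0.9959 and b = amp(|1⟩) = 0.09038:
new amp(|0⟩) = (-0.719237 - 0.694765i)·a = (-0.7163 - 0.6919i)
new amp(|1⟩) = (-0.719237 + 0.694765i)·b = (-0.065 + 0.06279i)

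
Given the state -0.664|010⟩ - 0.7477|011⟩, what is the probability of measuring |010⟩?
0.4409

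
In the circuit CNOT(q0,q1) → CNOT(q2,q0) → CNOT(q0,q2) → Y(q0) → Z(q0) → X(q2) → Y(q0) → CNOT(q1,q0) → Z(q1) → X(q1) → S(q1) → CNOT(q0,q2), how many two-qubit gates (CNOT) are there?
5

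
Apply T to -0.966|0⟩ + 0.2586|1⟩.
-0.966|0⟩ + (0.1829 + 0.1829i)|1⟩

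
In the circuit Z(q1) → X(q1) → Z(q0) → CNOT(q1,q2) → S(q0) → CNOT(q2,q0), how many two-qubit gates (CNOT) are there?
2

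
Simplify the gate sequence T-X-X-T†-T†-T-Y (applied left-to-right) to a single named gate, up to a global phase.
Y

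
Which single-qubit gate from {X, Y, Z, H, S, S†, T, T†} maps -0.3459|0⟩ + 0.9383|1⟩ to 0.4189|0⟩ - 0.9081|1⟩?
H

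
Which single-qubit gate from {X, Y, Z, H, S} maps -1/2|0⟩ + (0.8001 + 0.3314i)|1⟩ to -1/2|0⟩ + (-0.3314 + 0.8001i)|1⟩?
S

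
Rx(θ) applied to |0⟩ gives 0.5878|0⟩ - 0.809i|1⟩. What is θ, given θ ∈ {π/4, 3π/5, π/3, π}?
3π/5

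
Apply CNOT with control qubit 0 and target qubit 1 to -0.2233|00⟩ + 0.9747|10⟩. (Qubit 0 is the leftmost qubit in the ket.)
-0.2233|00⟩ + 0.9747|11⟩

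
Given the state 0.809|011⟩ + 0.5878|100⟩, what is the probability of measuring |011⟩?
0.6545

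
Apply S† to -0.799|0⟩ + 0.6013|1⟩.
-0.799|0⟩ - 0.6013i|1⟩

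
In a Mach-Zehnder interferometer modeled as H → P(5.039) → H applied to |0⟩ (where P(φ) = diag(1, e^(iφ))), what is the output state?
(0.6604 - 0.4736i)|0⟩ + (0.3396 + 0.4736i)|1⟩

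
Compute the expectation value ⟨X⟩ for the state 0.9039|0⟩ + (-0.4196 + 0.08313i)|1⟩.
-0.7586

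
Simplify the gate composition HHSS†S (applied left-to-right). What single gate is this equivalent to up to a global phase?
S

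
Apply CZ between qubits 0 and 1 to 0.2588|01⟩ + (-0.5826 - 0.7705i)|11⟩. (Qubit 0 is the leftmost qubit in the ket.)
0.2588|01⟩ + (0.5826 + 0.7705i)|11⟩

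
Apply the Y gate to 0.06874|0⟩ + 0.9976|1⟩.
-0.9976i|0⟩ + 0.06874i|1⟩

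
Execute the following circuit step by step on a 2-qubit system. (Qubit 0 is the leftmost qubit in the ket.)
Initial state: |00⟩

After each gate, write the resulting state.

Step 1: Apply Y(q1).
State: i|01⟩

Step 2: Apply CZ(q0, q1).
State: i|01⟩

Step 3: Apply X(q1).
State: i|00⟩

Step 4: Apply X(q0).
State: i|10⟩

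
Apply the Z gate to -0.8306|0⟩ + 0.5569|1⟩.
-0.8306|0⟩ - 0.5569|1⟩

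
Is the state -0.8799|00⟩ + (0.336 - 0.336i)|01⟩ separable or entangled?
Separable

Writing the state as a|00⟩ + b|01⟩ + c|10⟩ + d|11⟩, it is a product state iff ad − bc = 0.
Here (a, b, c, d) = (-0.8799, (0.336 - 0.336i), 0, 0): ad − bc = (-0.8799)(0) − (0.336 - 0.336i)(0) = 0, so the state is separable.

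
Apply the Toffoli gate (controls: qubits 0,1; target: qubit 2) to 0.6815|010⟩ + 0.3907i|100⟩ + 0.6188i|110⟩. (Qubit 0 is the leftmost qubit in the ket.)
0.6815|010⟩ + 0.3907i|100⟩ + 0.6188i|111⟩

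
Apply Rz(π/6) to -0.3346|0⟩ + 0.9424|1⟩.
(-0.3232 + 0.0866i)|0⟩ + (0.9103 + 0.2439i)|1⟩

Rz(π/6) = [[e^(−iθ/2), 0], [0, e^(iθ/2)]] with e^(±iθ/2) = cos(θ/2) ± i·sin(θ/2); θ = π/6, cos(θ/2) ≈ 0.965926, sin(θ/2) ≈ 0.258819.
With a = amp(|0⟩) = -0.3346 and b = amp(|1⟩) = 0.9424:
new amp(|0⟩) = (0.965926 - 0.258819i)·a = (-0.3232 + 0.0866i)
new amp(|1⟩) = (0.965926 + 0.258819i)·b = (0.9103 + 0.2439i)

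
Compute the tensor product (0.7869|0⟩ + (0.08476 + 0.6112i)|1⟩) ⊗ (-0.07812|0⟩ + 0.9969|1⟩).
-0.06147|00⟩ + 0.7845|01⟩ + (-0.006621 - 0.04775i)|10⟩ + (0.0845 + 0.6093i)|11⟩

amp(|b₁b₂…⟩) = product of the factor amplitudes for bits b₁, b₂, …; only kets whose every factor amplitude is nonzero survive.
|00⟩: (0.7869)(-0.07812) = -0.06147
|01⟩: (0.7869)(0.9969) = 0.7845
|10⟩: (0.08476 + 0.6112i)(-0.07812) = (-0.006621 - 0.04775i)
|11⟩: (0.08476 + 0.6112i)(0.9969) = (0.0845 + 0.6093i)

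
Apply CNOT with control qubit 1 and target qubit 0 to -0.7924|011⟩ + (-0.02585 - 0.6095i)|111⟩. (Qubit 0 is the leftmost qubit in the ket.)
(-0.02585 - 0.6095i)|011⟩ - 0.7924|111⟩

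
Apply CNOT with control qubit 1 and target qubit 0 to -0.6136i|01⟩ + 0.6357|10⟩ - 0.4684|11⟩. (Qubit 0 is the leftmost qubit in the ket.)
-0.4684|01⟩ + 0.6357|10⟩ - 0.6136i|11⟩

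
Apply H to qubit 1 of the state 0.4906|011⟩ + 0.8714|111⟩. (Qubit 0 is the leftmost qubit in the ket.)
0.3469|001⟩ - 0.3469|011⟩ + 0.6162|101⟩ - 0.6162|111⟩

H on qubit 1 mixes each pair of kets that differ only in qubit 1: amplitudes (a, b) of (|…0…⟩, |…1…⟩) become ((a + b)/√2, (a − b)/√2). Kets absent from the input have amplitude 0.
(|001⟩, |011⟩): (a, b) = (0, 0.4906) → (0.3469, -0.3469)
(|101⟩, |111⟩): (a, b) = (0, 0.8714) → (0.6162, -0.6162)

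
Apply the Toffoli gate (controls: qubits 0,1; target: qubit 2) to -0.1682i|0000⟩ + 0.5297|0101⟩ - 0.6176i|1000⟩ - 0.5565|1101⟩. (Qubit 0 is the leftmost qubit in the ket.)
-0.1682i|0000⟩ + 0.5297|0101⟩ - 0.6176i|1000⟩ - 0.5565|1111⟩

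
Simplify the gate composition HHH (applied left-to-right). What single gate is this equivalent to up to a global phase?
H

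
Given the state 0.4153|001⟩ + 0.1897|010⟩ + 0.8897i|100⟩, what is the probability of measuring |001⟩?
0.1725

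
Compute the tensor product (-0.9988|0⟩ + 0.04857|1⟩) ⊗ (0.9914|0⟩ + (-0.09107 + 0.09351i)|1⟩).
-0.9902|00⟩ + (0.09096 - 0.0934i)|01⟩ + 0.04815|10⟩ + (-0.004423 + 0.004542i)|11⟩

amp(|b₁b₂…⟩) = product of the factor amplitudes for bits b₁, b₂, …; only kets whose every factor amplitude is nonzero survive.
|00⟩: (-0.9988)(0.9914) = -0.9902
|01⟩: (-0.9988)(-0.09107 + 0.09351i) = (0.09096 - 0.0934i)
|10⟩: (0.04857)(0.9914) = 0.04815
|11⟩: (0.04857)(-0.09107 + 0.09351i) = (-0.004423 + 0.004542i)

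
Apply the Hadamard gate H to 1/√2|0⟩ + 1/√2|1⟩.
|0⟩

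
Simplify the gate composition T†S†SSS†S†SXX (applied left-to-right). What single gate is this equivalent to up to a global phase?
T†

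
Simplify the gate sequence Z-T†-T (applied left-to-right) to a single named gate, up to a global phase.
Z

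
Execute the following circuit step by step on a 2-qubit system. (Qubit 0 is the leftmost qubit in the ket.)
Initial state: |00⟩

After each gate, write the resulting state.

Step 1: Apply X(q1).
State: |01⟩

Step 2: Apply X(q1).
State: |00⟩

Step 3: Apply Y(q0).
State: i|10⟩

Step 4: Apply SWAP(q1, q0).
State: i|01⟩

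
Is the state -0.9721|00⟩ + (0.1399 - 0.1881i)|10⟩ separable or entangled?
Separable

Writing the state as a|00⟩ + b|01⟩ + c|10⟩ + d|11⟩, it is a product state iff ad − bc = 0.
Here (a, b, c, d) = (-0.9721, 0, (0.1399 - 0.1881i), 0): ad − bc = (-0.9721)(0) − (0)(0.1399 - 0.1881i) = 0, so the state is separable.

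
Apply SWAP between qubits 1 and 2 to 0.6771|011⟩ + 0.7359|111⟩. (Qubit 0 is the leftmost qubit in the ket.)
0.6771|011⟩ + 0.7359|111⟩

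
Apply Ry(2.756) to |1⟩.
-0.9815|0⟩ + 0.1916|1⟩

Ry(2.756) = [[cos(θ/2), −sin(θ/2)], [sin(θ/2), cos(θ/2)]]; θ = 2.756, cos(θ/2) ≈ 0.191604, sin(θ/2) ≈ 0.981472.
With a = amp(|0⟩) = 0 and b = amp(|1⟩) = 1:
new amp(|0⟩) = (0.191604)·a + (-0.981472)·b = -0.9815
new amp(|1⟩) = (0.981472)·a + (0.191604)·b = 0.1916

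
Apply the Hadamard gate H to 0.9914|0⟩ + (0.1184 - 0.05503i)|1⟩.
(0.7847 - 0.03891i)|0⟩ + (0.6173 + 0.03891i)|1⟩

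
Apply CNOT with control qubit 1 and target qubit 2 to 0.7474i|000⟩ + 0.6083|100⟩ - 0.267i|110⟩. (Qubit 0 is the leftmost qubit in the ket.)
0.7474i|000⟩ + 0.6083|100⟩ - 0.267i|111⟩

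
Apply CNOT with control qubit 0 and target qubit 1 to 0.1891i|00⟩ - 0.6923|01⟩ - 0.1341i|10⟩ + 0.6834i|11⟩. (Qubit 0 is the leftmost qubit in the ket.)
0.1891i|00⟩ - 0.6923|01⟩ + 0.6834i|10⟩ - 0.1341i|11⟩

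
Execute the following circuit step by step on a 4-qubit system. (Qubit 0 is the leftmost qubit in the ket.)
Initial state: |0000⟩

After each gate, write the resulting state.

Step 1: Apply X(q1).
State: |0100⟩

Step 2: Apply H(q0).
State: 1/√2|0100⟩ + 1/√2|1100⟩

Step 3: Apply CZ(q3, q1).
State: 1/√2|0100⟩ + 1/√2|1100⟩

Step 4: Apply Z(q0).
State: 1/√2|0100⟩ - 1/√2|1100⟩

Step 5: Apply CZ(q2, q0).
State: 1/√2|0100⟩ - 1/√2|1100⟩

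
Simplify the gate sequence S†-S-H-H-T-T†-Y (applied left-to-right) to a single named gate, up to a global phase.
Y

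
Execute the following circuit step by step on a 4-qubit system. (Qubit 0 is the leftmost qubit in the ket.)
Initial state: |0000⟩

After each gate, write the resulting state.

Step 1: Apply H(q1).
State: 1/√2|0000⟩ + 1/√2|0100⟩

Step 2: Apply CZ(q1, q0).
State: 1/√2|0000⟩ + 1/√2|0100⟩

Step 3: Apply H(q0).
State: 1/2|0000⟩ + 1/2|0100⟩ + 1/2|1000⟩ + 1/2|1100⟩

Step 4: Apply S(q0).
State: 1/2|0000⟩ + 1/2|0100⟩ + (1/2)i|1000⟩ + (1/2)i|1100⟩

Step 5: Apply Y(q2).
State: (1/2)i|0010⟩ + (1/2)i|0110⟩ - 1/2|1010⟩ - 1/2|1110⟩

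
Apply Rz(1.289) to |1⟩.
(0.7994 + 0.6008i)|1⟩

Rz(1.289) = [[e^(−iθ/2), 0], [0, e^(iθ/2)]] with e^(±iθ/2) = cos(θ/2) ± i·sin(θ/2); θ = 1.289, cos(θ/2) ≈ 0.7994, sin(θ/2) ≈ 0.600799.
With a = amp(|0⟩) = 0 and b = amp(|1⟩) = 1:
new amp(|0⟩) = (0.7994 - 0.600799i)·a = 0
new amp(|1⟩) = (0.7994 + 0.600799i)·b = (0.7994 + 0.6008i)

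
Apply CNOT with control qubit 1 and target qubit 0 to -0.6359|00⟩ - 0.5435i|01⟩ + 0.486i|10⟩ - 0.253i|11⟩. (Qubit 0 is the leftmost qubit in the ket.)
-0.6359|00⟩ - 0.253i|01⟩ + 0.486i|10⟩ - 0.5435i|11⟩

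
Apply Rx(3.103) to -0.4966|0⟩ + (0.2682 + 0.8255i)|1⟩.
(0.8158 - 0.2682i)|0⟩ + (0.005175 + 0.5124i)|1⟩

Rx(3.103) = [[cos(θ/2), −i·sin(θ/2)], [−i·sin(θ/2), cos(θ/2)]]; θ = 3.103, cos(θ/2) ≈ 0.0192951, sin(θ/2) ≈ 0.999814.
With a = amp(|0⟩) = -0.4966 and b = amp(|1⟩) = (0.2682 + 0.8255i):
new amp(|0⟩) = (0.0192951)·a + (-0.999814i)·b = (0.8158 - 0.2682i)
new amp(|1⟩) = (-0.999814i)·a + (0.0192951)·b = (0.005175 + 0.5124i)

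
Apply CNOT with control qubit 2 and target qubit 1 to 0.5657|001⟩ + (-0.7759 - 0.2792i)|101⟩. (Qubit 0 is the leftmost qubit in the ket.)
0.5657|011⟩ + (-0.7759 - 0.2792i)|111⟩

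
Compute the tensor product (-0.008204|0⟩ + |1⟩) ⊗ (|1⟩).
-0.008204|01⟩ + |11⟩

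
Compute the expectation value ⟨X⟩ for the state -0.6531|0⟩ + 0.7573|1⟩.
-0.9892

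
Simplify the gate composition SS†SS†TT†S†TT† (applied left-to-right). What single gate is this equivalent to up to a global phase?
S†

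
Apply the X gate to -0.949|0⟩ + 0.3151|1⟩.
0.3151|0⟩ - 0.949|1⟩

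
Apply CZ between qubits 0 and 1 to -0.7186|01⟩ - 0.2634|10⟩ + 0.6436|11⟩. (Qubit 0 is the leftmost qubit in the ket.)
-0.7186|01⟩ - 0.2634|10⟩ - 0.6436|11⟩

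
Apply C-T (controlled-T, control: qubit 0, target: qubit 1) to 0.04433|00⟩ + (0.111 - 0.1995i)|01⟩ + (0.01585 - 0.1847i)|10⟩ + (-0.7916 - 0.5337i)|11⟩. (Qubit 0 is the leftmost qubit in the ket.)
0.04433|00⟩ + (0.111 - 0.1995i)|01⟩ + (0.01585 - 0.1847i)|10⟩ + (-0.1824 - 0.9371i)|11⟩

C-T leaves the control-|0⟩ kets |00⟩, |01⟩ unchanged and applies T to qubit 1 on the control-|1⟩ pair (|10⟩, |11⟩).
T = [[1, 0], [0, (1/√2 + (1/√2)i)]].
With a = amp(|10⟩) = (0.01585 - 0.1847i) and b = amp(|11⟩) = (-0.7916 - 0.5337i):
new amp(|10⟩) = (1)·a = (0.01585 - 0.1847i)
new amp(|11⟩) = (1/√2 + (1/√2)i)·b = (-0.1824 - 0.9371i)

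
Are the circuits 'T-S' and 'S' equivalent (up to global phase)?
No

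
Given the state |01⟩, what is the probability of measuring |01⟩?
1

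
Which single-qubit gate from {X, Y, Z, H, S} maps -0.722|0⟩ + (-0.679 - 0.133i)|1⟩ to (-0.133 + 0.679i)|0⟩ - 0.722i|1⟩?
Y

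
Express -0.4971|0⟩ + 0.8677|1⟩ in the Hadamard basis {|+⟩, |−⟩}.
0.2621|+⟩ - 0.9651|−⟩

With |ψ⟩ = α|0⟩ + β|1⟩, the Hadamard-basis coefficients are ⟨+|ψ⟩ = (α + β)/√2 and ⟨−|ψ⟩ = (α − β)/√2.
Here α = -0.4971, β = 0.8677: (α + β)/√2 = 0.2621, (α − β)/√2 = -0.9651.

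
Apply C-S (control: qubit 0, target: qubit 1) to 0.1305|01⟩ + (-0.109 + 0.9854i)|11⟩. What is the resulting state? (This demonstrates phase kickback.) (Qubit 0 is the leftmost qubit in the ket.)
0.1305|01⟩ + (-0.9854 - 0.109i)|11⟩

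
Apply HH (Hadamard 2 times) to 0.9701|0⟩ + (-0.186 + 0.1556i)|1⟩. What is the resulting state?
0.9701|0⟩ + (-0.186 + 0.1556i)|1⟩

H² = I, so an even number of Hadamards cancels: H^2 = I and the state is unchanged.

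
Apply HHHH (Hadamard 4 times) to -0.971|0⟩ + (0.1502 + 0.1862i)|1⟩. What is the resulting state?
-0.971|0⟩ + (0.1502 + 0.1862i)|1⟩

H² = I, so an even number of Hadamards cancels: H^4 = I and the state is unchanged.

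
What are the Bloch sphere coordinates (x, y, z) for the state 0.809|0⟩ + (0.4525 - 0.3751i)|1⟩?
(0.7321, -0.6069, 0.309)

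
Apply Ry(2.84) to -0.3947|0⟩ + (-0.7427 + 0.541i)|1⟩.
(0.675 - 0.5349i)|0⟩ + (-0.5018 + 0.08127i)|1⟩

Ry(2.84) = [[cos(θ/2), −sin(θ/2)], [sin(θ/2), cos(θ/2)]]; θ = 2.84, cos(θ/2) ≈ 0.150225, sin(θ/2) ≈ 0.988652.
With a = amp(|0⟩) = -0.3947 and b = amp(|1⟩) = (-0.7427 + 0.541i):
new amp(|0⟩) = (0.150225)·a + (-0.988652)·b = (0.675 - 0.5349i)
new amp(|1⟩) = (0.988652)·a + (0.150225)·b = (-0.5018 + 0.08127i)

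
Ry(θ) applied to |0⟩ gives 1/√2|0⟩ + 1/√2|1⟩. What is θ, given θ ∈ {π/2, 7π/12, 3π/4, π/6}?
π/2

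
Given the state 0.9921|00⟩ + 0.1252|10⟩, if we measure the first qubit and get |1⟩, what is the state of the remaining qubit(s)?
|0⟩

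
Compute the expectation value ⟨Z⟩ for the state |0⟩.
1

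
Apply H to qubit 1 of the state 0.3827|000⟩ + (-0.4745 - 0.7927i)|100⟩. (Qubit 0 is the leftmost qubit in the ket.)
0.2706|000⟩ + 0.2706|010⟩ + (-0.3355 - 0.5605i)|100⟩ + (-0.3355 - 0.5605i)|110⟩

H on qubit 1 mixes each pair of kets that differ only in qubit 1: amplitudes (a, b) of (|…0…⟩, |…1…⟩) become ((a + b)/√2, (a − b)/√2). Kets absent from the input have amplitude 0.
(|000⟩, |010⟩): (a, b) = (0.3827, 0) → (0.2706, 0.2706)
(|100⟩, |110⟩): (a, b) = ((-0.4745 - 0.7927i), 0) → ((-0.3355 - 0.5605i), (-0.3355 - 0.5605i))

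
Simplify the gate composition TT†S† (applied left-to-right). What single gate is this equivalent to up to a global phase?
S†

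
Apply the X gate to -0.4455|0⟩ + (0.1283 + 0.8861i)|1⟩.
(0.1283 + 0.8861i)|0⟩ - 0.4455|1⟩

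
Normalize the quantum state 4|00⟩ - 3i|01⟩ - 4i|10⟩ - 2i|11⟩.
0.5963|00⟩ - (1/√5)i|01⟩ - 0.5963i|10⟩ - 0.2981i|11⟩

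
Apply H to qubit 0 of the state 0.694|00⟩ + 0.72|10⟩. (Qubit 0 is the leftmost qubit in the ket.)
0.9998|00⟩ - 0.01838|10⟩

H on qubit 0 mixes each pair of kets that differ only in qubit 0: amplitudes (a, b) of (|…0…⟩, |…1…⟩) become ((a + b)/√2, (a − b)/√2). Kets absent from the input have amplitude 0.
(|00⟩, |10⟩): (a, b) = (0.694, 0.72) → (0.9998, -0.01838)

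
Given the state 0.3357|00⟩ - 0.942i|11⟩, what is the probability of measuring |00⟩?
0.1127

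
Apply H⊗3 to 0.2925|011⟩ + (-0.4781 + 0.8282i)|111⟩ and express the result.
(-0.06562 + 0.2928i)|000⟩ + (0.06562 - 0.2928i)|001⟩ + (0.06562 - 0.2928i)|010⟩ + (-0.06562 + 0.2928i)|011⟩ + (0.2724 - 0.2928i)|100⟩ + (-0.2724 + 0.2928i)|101⟩ + (-0.2724 + 0.2928i)|110⟩ + (0.2724 - 0.2928i)|111⟩

H⊗3 gives amp(|y⟩) = (1/2√2) Σ_x (−1)^(x·y) amp(|x⟩), where x·y is the number of positions in which both x and y have a 1.
|000⟩: (0.2925 + (-0.4781 + 0.8282i))/(2√2) = (-0.06562 + 0.2928i)
|001⟩: (-0.2925 - (-0.4781 + 0.8282i))/(2√2) = (0.06562 - 0.2928i)
|010⟩: (-0.2925 - (-0.4781 + 0.8282i))/(2√2) = (0.06562 - 0.2928i)
|011⟩: (0.2925 + (-0.4781 + 0.8282i))/(2√2) = (-0.06562 + 0.2928i)
|100⟩: (0.2925 - (-0.4781 + 0.8282i))/(2√2) = (0.2724 - 0.2928i)
|101⟩: (-0.2925 + (-0.4781 + 0.8282i))/(2√2) = (-0.2724 + 0.2928i)
|110⟩: (-0.2925 + (-0.4781 + 0.8282i))/(2√2) = (-0.2724 + 0.2928i)
|111⟩: (0.2925 - (-0.4781 + 0.8282i))/(2√2) = (0.2724 - 0.2928i)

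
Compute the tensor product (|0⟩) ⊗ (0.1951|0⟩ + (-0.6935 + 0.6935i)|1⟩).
0.1951|00⟩ + (-0.6935 + 0.6935i)|01⟩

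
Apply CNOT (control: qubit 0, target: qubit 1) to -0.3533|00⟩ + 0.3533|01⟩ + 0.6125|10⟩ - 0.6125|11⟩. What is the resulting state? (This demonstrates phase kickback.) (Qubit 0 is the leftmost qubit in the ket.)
-0.3533|00⟩ + 0.3533|01⟩ - 0.6125|10⟩ + 0.6125|11⟩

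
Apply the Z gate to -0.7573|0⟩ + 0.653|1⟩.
-0.7573|0⟩ - 0.653|1⟩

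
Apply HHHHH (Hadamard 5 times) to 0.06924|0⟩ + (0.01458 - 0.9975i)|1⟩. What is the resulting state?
(0.05927 - 0.7053i)|0⟩ + (0.03865 + 0.7053i)|1⟩

H² = I, so H^5 = H: a single Hadamard. With (a, b) = (0.06924, (0.01458 - 0.9975i)), H gives ((a + b)/√2, (a − b)/√2) = ((0.05927 - 0.7053i), (0.03865 + 0.7053i)).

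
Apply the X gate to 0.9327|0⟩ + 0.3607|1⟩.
0.3607|0⟩ + 0.9327|1⟩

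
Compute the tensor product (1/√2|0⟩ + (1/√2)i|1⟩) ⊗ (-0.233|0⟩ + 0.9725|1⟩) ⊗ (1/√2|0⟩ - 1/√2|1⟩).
-0.1165|000⟩ + 0.1165|001⟩ + 0.4863|010⟩ - 0.4863|011⟩ - 0.1165i|100⟩ + 0.1165i|101⟩ + 0.4863i|110⟩ - 0.4863i|111⟩

amp(|b₁b₂…⟩) = product of the factor amplitudes for bits b₁, b₂, …; only kets whose every factor amplitude is nonzero survive.
|000⟩: (1/√2)(-0.233)(1/√2) = -0.1165
|001⟩: (1/√2)(-0.233)(-1/√2) = 0.1165
|010⟩: (1/√2)(0.9725)(1/√2) = 0.4863
|011⟩: (1/√2)(0.9725)(-1/√2) = -0.4863
|100⟩: ((1/√2)i)(-0.233)(1/√2) = -0.1165i
|101⟩: ((1/√2)i)(-0.233)(-1/√2) = 0.1165i
|110⟩: ((1/√2)i)(0.9725)(1/√2) = 0.4863i
|111⟩: ((1/√2)i)(0.9725)(-1/√2) = -0.4863i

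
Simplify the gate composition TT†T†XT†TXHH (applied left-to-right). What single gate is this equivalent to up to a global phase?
T†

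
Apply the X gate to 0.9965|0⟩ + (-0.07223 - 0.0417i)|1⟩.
(-0.07223 - 0.0417i)|0⟩ + 0.9965|1⟩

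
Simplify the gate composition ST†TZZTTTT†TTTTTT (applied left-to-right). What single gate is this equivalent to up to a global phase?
S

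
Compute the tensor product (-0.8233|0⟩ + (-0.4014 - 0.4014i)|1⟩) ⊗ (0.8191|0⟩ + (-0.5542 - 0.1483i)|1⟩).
-0.6744|00⟩ + (0.4563 + 0.1221i)|01⟩ + (-0.3288 - 0.3288i)|10⟩ + (0.1629 + 0.282i)|11⟩

amp(|b₁b₂…⟩) = product of the factor amplitudes for bits b₁, b₂, …; only kets whose every factor amplitude is nonzero survive.
|00⟩: (-0.8233)(0.8191) = -0.6744
|01⟩: (-0.8233)(-0.5542 - 0.1483i) = (0.4563 + 0.1221i)
|10⟩: (-0.4014 - 0.4014i)(0.8191) = (-0.3288 - 0.3288i)
|11⟩: (-0.4014 - 0.4014i)(-0.5542 - 0.1483i) = (0.1629 + 0.282i)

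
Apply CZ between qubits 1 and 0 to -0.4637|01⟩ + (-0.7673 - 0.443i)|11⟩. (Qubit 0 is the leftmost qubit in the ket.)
-0.4637|01⟩ + (0.7673 + 0.443i)|11⟩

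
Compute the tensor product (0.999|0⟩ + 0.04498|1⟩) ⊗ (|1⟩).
0.999|01⟩ + 0.04498|11⟩

amp(|b₁b₂…⟩) = product of the factor amplitudes for bits b₁, b₂, …; only kets whose every factor amplitude is nonzero survive.
|01⟩: (0.999)(1) = 0.999
|11⟩: (0.04498)(1) = 0.04498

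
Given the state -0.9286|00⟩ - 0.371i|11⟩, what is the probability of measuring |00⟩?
0.8623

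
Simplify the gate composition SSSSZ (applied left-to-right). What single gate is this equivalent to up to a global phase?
Z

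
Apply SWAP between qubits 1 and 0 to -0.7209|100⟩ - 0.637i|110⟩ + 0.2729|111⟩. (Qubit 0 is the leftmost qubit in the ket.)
-0.7209|010⟩ - 0.637i|110⟩ + 0.2729|111⟩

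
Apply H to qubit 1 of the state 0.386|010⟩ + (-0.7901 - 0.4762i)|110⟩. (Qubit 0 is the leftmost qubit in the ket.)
0.2729|000⟩ - 0.2729|010⟩ + (-0.5587 - 0.3367i)|100⟩ + (0.5587 + 0.3367i)|110⟩

H on qubit 1 mixes each pair of kets that differ only in qubit 1: amplitudes (a, b) of (|…0…⟩, |…1…⟩) become ((a + b)/√2, (a − b)/√2). Kets absent from the input have amplitude 0.
(|000⟩, |010⟩): (a, b) = (0, 0.386) → (0.2729, -0.2729)
(|100⟩, |110⟩): (a, b) = (0, (-0.7901 - 0.4762i)) → ((-0.5587 - 0.3367i), (0.5587 + 0.3367i))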